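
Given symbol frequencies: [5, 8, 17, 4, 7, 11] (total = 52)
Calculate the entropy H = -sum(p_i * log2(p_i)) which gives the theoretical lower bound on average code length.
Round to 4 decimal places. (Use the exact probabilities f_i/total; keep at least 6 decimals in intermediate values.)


Per-symbol terms -p_i * log2(p_i) with p_i = f_i/52:
  p = 5/52 = 0.096154: log2(p) = -3.378512, -p*log2(p) = 0.324857
  p = 8/52 = 0.153846: log2(p) = -2.700440, -p*log2(p) = 0.415452
  p = 17/52 = 0.326923: log2(p) = -1.612977, -p*log2(p) = 0.527319
  p = 4/52 = 0.076923: log2(p) = -3.700440, -p*log2(p) = 0.284649
  p = 7/52 = 0.134615: log2(p) = -2.893085, -p*log2(p) = 0.389454
  p = 11/52 = 0.211538: log2(p) = -2.241008, -p*log2(p) = 0.474059
H = 0.324857 + 0.415452 + 0.527319 + 0.284649 + 0.389454 + 0.474059 = 2.415790

H = 2.4158 bits/symbol


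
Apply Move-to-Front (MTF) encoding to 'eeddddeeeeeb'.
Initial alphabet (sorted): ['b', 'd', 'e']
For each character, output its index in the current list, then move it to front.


MTF encoding:
'e': index 2 in ['b', 'd', 'e'] -> ['e', 'b', 'd']
'e': index 0 in ['e', 'b', 'd'] -> ['e', 'b', 'd']
'd': index 2 in ['e', 'b', 'd'] -> ['d', 'e', 'b']
'd': index 0 in ['d', 'e', 'b'] -> ['d', 'e', 'b']
'd': index 0 in ['d', 'e', 'b'] -> ['d', 'e', 'b']
'd': index 0 in ['d', 'e', 'b'] -> ['d', 'e', 'b']
'e': index 1 in ['d', 'e', 'b'] -> ['e', 'd', 'b']
'e': index 0 in ['e', 'd', 'b'] -> ['e', 'd', 'b']
'e': index 0 in ['e', 'd', 'b'] -> ['e', 'd', 'b']
'e': index 0 in ['e', 'd', 'b'] -> ['e', 'd', 'b']
'e': index 0 in ['e', 'd', 'b'] -> ['e', 'd', 'b']
'b': index 2 in ['e', 'd', 'b'] -> ['b', 'e', 'd']


Output: [2, 0, 2, 0, 0, 0, 1, 0, 0, 0, 0, 2]


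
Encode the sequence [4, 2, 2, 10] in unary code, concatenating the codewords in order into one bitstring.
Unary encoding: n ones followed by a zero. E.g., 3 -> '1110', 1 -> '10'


Encode each number as n ones followed by a terminating 0:
  4 -> 11110 (5 bits)
  2 -> 110 (3 bits)
  2 -> 110 (3 bits)
  10 -> 11111111110 (11 bits)
Total length = 5 + 3 + 3 + 11 = 22 bits.

Unary([4, 2, 2, 10]) = 1111011011011111111110 (22 bits)


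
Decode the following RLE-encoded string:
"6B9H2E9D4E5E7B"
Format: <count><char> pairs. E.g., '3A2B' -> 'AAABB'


Expanding each <count><char> pair:
  6B -> 'BBBBBB'
  9H -> 'HHHHHHHHH'
  2E -> 'EE'
  9D -> 'DDDDDDDDD'
  4E -> 'EEEE'
  5E -> 'EEEEE'
  7B -> 'BBBBBBB'

Decoded = BBBBBBHHHHHHHHHEEDDDDDDDDDEEEEEEEEEBBBBBBB


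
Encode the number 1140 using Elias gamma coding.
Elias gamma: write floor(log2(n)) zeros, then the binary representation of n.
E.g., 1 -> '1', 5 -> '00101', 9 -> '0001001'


num_bits = floor(log2(1140)) + 1 = 11
leading_zeros = num_bits - 1 = 10
binary(1140) = 10001110100

Elias gamma(1140) = '0000000000' + '10001110100' = 000000000010001110100 (21 bits)


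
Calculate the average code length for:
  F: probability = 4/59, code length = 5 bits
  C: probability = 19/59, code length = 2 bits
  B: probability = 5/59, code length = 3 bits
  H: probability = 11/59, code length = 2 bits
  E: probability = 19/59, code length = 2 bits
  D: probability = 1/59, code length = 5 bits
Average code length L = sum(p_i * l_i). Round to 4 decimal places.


Weighted contributions p_i * l_i:
  F: (4/59) * 5 = 20/59
  C: (19/59) * 2 = 38/59
  B: (5/59) * 3 = 15/59
  H: (11/59) * 2 = 22/59
  E: (19/59) * 2 = 38/59
  D: (1/59) * 5 = 5/59
Sum = (20 + 38 + 15 + 22 + 38 + 5)/59 = 138/59

L = 138/59 = 2.3390 bits/symbol


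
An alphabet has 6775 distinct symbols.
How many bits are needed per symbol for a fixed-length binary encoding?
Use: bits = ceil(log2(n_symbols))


log2(6775) = 12.726
Bracket: 2^12 = 4096 < 6775 <= 2^13 = 8192
So ceil(log2(6775)) = 13

bits = ceil(log2(6775)) = ceil(12.726) = 13 bits


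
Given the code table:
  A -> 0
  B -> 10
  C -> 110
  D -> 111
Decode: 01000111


Decoding:
0 -> A
10 -> B
0 -> A
0 -> A
111 -> D


Result: ABAAD


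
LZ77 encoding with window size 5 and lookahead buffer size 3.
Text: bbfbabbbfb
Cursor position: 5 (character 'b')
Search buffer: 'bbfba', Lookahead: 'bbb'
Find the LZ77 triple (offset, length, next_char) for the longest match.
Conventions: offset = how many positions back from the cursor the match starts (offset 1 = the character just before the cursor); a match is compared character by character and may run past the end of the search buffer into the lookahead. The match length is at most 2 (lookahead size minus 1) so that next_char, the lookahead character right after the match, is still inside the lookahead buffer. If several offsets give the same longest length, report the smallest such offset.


Try each offset into the search buffer:
  offset=1 (pos 4, char 'a'): match length 0
  offset=2 (pos 3, char 'b'): match length 1
  offset=3 (pos 2, char 'f'): match length 0
  offset=4 (pos 1, char 'b'): match length 1
  offset=5 (pos 0, char 'b'): match length 2
Longest match has length 2 at offset 5.
next_char = character at position 5 + 2 = 7 -> 'b'

Best match: offset=5, length=2 (matching 'bb' starting at position 0)
LZ77 triple: (5, 2, 'b')


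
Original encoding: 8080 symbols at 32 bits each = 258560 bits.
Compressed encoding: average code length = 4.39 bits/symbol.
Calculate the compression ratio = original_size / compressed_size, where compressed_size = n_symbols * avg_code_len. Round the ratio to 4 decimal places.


original_size = n_symbols * orig_bits = 8080 * 32 = 258560 bits
compressed_size = n_symbols * avg_code_len = 8080 * 4.39 = 35471.2 bits
ratio = original_size / compressed_size = 258560 / 35471.2 = 7.2893

Compression ratio = 7.2893


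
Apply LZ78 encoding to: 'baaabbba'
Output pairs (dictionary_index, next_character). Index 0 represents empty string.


LZ78 encoding steps:
Dictionary: {0: ''}
Step 1: w='' (idx 0), next='b' -> output (0, 'b'), add 'b' as idx 1
Step 2: w='' (idx 0), next='a' -> output (0, 'a'), add 'a' as idx 2
Step 3: w='a' (idx 2), next='a' -> output (2, 'a'), add 'aa' as idx 3
Step 4: w='b' (idx 1), next='b' -> output (1, 'b'), add 'bb' as idx 4
Step 5: w='b' (idx 1), next='a' -> output (1, 'a'), add 'ba' as idx 5


Encoded: [(0, 'b'), (0, 'a'), (2, 'a'), (1, 'b'), (1, 'a')]


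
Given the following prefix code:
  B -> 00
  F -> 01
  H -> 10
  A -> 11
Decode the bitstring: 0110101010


Decoding step by step:
Bits 01 -> F
Bits 10 -> H
Bits 10 -> H
Bits 10 -> H
Bits 10 -> H


Decoded message: FHHHH


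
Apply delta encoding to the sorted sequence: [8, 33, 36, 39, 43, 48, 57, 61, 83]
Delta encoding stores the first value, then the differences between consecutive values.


First value: 8
Deltas:
  33 - 8 = 25
  36 - 33 = 3
  39 - 36 = 3
  43 - 39 = 4
  48 - 43 = 5
  57 - 48 = 9
  61 - 57 = 4
  83 - 61 = 22


Delta encoded: [8, 25, 3, 3, 4, 5, 9, 4, 22]


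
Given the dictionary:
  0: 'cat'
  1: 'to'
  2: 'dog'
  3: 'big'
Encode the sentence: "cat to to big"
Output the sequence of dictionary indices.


Look up each word in the dictionary:
  'cat' -> 0
  'to' -> 1
  'to' -> 1
  'big' -> 3

Encoded: [0, 1, 1, 3]


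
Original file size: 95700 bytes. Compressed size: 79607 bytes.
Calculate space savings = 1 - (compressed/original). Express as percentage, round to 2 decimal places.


ratio = compressed/original = 79607/95700 = 0.831839
savings = 1 - ratio = 1 - 0.831839 = 0.168161
as a percentage: 0.168161 * 100 = 16.82%

Space savings = 1 - 79607/95700 = 16.82%


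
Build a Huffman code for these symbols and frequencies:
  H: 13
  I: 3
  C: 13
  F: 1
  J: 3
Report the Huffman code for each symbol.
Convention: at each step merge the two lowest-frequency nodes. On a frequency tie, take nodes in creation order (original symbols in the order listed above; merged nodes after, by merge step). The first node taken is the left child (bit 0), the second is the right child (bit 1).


Huffman tree construction:
Step 1: Merge F(1) + I(3) = 4
Step 2: Merge J(3) + (F+I)(4) = 7
Step 3: Merge (J+(F+I))(7) + H(13) = 20
Step 4: Merge C(13) + ((J+(F+I))+H)(20) = 33
Read each symbol's code off the tree from the root (left child = 0, right child = 1).

Codes:
  H: 11 (length 2)
  I: 1011 (length 4)
  C: 0 (length 1)
  F: 1010 (length 4)
  J: 100 (length 3)
Average code length: 64/33 = 1.9394 bits/symbol


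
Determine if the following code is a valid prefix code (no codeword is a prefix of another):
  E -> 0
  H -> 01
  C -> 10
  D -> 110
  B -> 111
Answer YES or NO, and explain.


Checking each pair (does one codeword prefix another?):
  E='0' vs H='01': prefix -- VIOLATION

NO -- this is NOT a valid prefix code. E (0) is a prefix of H (01).


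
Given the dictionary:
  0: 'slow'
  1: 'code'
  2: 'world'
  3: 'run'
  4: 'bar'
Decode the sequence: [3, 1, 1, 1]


Look up each index in the dictionary:
  3 -> 'run'
  1 -> 'code'
  1 -> 'code'
  1 -> 'code'

Decoded: "run code code code"


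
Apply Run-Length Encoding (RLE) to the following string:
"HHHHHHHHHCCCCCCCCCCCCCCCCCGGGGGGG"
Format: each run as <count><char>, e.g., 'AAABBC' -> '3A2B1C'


Scanning runs left to right:
  i=0: run of 'H' x 9 -> '9H'
  i=9: run of 'C' x 17 -> '17C'
  i=26: run of 'G' x 7 -> '7G'

RLE = 9H17C7G


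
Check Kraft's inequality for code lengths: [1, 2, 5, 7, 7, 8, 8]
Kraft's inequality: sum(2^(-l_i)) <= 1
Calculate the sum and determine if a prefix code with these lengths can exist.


Sum = 2^(-1) + 2^(-2) + 2^(-5) + 2^(-7) + 2^(-7) + 2^(-8) + 2^(-8)
    = 0.5 + 0.25 + 0.03125 + 0.0078125 + 0.0078125 + 0.00390625 + 0.00390625
    = 206/256 = 0.8046875
Since 0.8046875 <= 1, Kraft's inequality IS satisfied.
A prefix code with these lengths CAN exist.

Kraft sum = 0.8046875. Satisfied.


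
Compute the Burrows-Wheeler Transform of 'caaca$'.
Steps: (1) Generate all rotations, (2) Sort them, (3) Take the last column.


Rotations (sorted):
  0: $caaca -> last char: a
  1: a$caac -> last char: c
  2: aaca$c -> last char: c
  3: aca$ca -> last char: a
  4: ca$caa -> last char: a
  5: caaca$ -> last char: $


BWT = accaa$


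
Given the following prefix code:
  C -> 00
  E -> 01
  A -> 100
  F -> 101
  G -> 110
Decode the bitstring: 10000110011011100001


Decoding step by step:
Bits 100 -> A
Bits 00 -> C
Bits 110 -> G
Bits 01 -> E
Bits 101 -> F
Bits 110 -> G
Bits 00 -> C
Bits 01 -> E


Decoded message: ACGEFGCE


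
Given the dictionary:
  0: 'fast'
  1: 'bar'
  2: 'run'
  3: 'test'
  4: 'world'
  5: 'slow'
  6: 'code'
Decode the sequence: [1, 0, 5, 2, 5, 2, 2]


Look up each index in the dictionary:
  1 -> 'bar'
  0 -> 'fast'
  5 -> 'slow'
  2 -> 'run'
  5 -> 'slow'
  2 -> 'run'
  2 -> 'run'

Decoded: "bar fast slow run slow run run"


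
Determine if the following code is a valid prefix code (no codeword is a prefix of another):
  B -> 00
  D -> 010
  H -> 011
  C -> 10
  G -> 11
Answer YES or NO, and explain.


Checking each pair (does one codeword prefix another?):
  B='00' vs D='010': no prefix
  B='00' vs H='011': no prefix
  B='00' vs C='10': no prefix
  B='00' vs G='11': no prefix
  D='010' vs B='00': no prefix
  D='010' vs H='011': no prefix
  D='010' vs C='10': no prefix
  D='010' vs G='11': no prefix
  H='011' vs B='00': no prefix
  H='011' vs D='010': no prefix
  H='011' vs C='10': no prefix
  H='011' vs G='11': no prefix
  C='10' vs B='00': no prefix
  C='10' vs D='010': no prefix
  C='10' vs H='011': no prefix
  C='10' vs G='11': no prefix
  G='11' vs B='00': no prefix
  G='11' vs D='010': no prefix
  G='11' vs H='011': no prefix
  G='11' vs C='10': no prefix
No violation found over all pairs.

YES -- this is a valid prefix code. No codeword is a prefix of any other codeword.


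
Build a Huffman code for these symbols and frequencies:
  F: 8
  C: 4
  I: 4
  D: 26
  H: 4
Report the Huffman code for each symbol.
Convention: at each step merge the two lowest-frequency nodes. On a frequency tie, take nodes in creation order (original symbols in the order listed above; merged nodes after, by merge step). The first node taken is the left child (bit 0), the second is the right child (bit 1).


Huffman tree construction:
Step 1: Merge C(4) + I(4) = 8
Step 2: Merge H(4) + F(8) = 12
Step 3: Merge (C+I)(8) + (H+F)(12) = 20
Step 4: Merge ((C+I)+(H+F))(20) + D(26) = 46
Read each symbol's code off the tree from the root (left child = 0, right child = 1).

Codes:
  F: 011 (length 3)
  C: 000 (length 3)
  I: 001 (length 3)
  D: 1 (length 1)
  H: 010 (length 3)
Average code length: 86/46 = 1.8696 bits/symbol


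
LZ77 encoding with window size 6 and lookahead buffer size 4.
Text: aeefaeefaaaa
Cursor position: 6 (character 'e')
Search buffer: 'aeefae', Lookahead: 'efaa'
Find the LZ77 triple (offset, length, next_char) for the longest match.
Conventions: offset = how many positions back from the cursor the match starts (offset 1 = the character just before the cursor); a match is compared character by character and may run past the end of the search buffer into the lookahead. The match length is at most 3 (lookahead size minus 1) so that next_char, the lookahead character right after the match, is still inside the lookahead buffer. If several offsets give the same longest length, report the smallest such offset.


Try each offset into the search buffer:
  offset=1 (pos 5, char 'e'): match length 1
  offset=2 (pos 4, char 'a'): match length 0
  offset=3 (pos 3, char 'f'): match length 0
  offset=4 (pos 2, char 'e'): match length 3
  offset=5 (pos 1, char 'e'): match length 1
  offset=6 (pos 0, char 'a'): match length 0
Longest match has length 3 at offset 4.
next_char = character at position 6 + 3 = 9 -> 'a'

Best match: offset=4, length=3 (matching 'efa' starting at position 2)
LZ77 triple: (4, 3, 'a')


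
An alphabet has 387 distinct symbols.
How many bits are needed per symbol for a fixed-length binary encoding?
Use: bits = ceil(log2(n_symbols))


log2(387) = 8.5962
Bracket: 2^8 = 256 < 387 <= 2^9 = 512
So ceil(log2(387)) = 9

bits = ceil(log2(387)) = ceil(8.5962) = 9 bits


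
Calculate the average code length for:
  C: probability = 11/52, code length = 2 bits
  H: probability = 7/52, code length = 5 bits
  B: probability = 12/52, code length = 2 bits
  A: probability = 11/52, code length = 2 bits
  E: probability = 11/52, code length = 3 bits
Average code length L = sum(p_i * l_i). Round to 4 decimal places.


Weighted contributions p_i * l_i:
  C: (11/52) * 2 = 22/52
  H: (7/52) * 5 = 35/52
  B: (12/52) * 2 = 24/52
  A: (11/52) * 2 = 22/52
  E: (11/52) * 3 = 33/52
Sum = (22 + 35 + 24 + 22 + 33)/52 = 136/52

L = 136/52 = 2.6154 bits/symbol


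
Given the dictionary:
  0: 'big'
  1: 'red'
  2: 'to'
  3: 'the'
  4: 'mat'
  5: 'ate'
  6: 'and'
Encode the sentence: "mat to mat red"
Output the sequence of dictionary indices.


Look up each word in the dictionary:
  'mat' -> 4
  'to' -> 2
  'mat' -> 4
  'red' -> 1

Encoded: [4, 2, 4, 1]


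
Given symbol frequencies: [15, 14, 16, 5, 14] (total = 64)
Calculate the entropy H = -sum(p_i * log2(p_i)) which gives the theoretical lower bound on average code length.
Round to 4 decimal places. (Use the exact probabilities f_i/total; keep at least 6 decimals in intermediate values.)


Per-symbol terms -p_i * log2(p_i) with p_i = f_i/64:
  p = 15/64 = 0.234375: log2(p) = -2.093109, -p*log2(p) = 0.490573
  p = 14/64 = 0.218750: log2(p) = -2.192645, -p*log2(p) = 0.479641
  p = 16/64 = 0.250000: log2(p) = -2.000000, -p*log2(p) = 0.500000
  p = 5/64 = 0.078125: log2(p) = -3.678072, -p*log2(p) = 0.287349
  p = 14/64 = 0.218750: log2(p) = -2.192645, -p*log2(p) = 0.479641
H = 0.490573 + 0.479641 + 0.500000 + 0.287349 + 0.479641 = 2.237204

H = 2.2372 bits/symbol


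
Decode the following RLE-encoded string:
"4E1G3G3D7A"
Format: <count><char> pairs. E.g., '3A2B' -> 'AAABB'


Expanding each <count><char> pair:
  4E -> 'EEEE'
  1G -> 'G'
  3G -> 'GGG'
  3D -> 'DDD'
  7A -> 'AAAAAAA'

Decoded = EEEEGGGGDDDAAAAAAA


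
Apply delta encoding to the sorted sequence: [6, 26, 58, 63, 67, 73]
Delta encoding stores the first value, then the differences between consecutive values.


First value: 6
Deltas:
  26 - 6 = 20
  58 - 26 = 32
  63 - 58 = 5
  67 - 63 = 4
  73 - 67 = 6


Delta encoded: [6, 20, 32, 5, 4, 6]


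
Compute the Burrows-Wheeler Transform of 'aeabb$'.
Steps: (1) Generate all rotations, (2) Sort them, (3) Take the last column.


Rotations (sorted):
  0: $aeabb -> last char: b
  1: abb$ae -> last char: e
  2: aeabb$ -> last char: $
  3: b$aeab -> last char: b
  4: bb$aea -> last char: a
  5: eabb$a -> last char: a


BWT = be$baa


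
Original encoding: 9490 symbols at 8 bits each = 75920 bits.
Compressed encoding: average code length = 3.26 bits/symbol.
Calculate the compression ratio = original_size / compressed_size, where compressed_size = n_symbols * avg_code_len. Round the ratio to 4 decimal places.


original_size = n_symbols * orig_bits = 9490 * 8 = 75920 bits
compressed_size = n_symbols * avg_code_len = 9490 * 3.26 = 30937.4 bits
ratio = original_size / compressed_size = 75920 / 30937.4 = 2.454

Compression ratio = 2.454


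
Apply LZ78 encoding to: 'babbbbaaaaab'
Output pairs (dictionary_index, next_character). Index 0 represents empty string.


LZ78 encoding steps:
Dictionary: {0: ''}
Step 1: w='' (idx 0), next='b' -> output (0, 'b'), add 'b' as idx 1
Step 2: w='' (idx 0), next='a' -> output (0, 'a'), add 'a' as idx 2
Step 3: w='b' (idx 1), next='b' -> output (1, 'b'), add 'bb' as idx 3
Step 4: w='bb' (idx 3), next='a' -> output (3, 'a'), add 'bba' as idx 4
Step 5: w='a' (idx 2), next='a' -> output (2, 'a'), add 'aa' as idx 5
Step 6: w='aa' (idx 5), next='b' -> output (5, 'b'), add 'aab' as idx 6


Encoded: [(0, 'b'), (0, 'a'), (1, 'b'), (3, 'a'), (2, 'a'), (5, 'b')]


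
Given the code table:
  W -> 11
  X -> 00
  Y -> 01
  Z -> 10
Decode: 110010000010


Decoding:
11 -> W
00 -> X
10 -> Z
00 -> X
00 -> X
10 -> Z


Result: WXZXXZ


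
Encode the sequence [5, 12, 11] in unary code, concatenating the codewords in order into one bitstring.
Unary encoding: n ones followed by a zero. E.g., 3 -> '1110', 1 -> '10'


Encode each number as n ones followed by a terminating 0:
  5 -> 111110 (6 bits)
  12 -> 1111111111110 (13 bits)
  11 -> 111111111110 (12 bits)
Total length = 6 + 13 + 12 = 31 bits.

Unary([5, 12, 11]) = 1111101111111111110111111111110 (31 bits)


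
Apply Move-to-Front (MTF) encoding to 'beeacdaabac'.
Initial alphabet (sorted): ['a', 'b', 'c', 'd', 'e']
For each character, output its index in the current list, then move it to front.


MTF encoding:
'b': index 1 in ['a', 'b', 'c', 'd', 'e'] -> ['b', 'a', 'c', 'd', 'e']
'e': index 4 in ['b', 'a', 'c', 'd', 'e'] -> ['e', 'b', 'a', 'c', 'd']
'e': index 0 in ['e', 'b', 'a', 'c', 'd'] -> ['e', 'b', 'a', 'c', 'd']
'a': index 2 in ['e', 'b', 'a', 'c', 'd'] -> ['a', 'e', 'b', 'c', 'd']
'c': index 3 in ['a', 'e', 'b', 'c', 'd'] -> ['c', 'a', 'e', 'b', 'd']
'd': index 4 in ['c', 'a', 'e', 'b', 'd'] -> ['d', 'c', 'a', 'e', 'b']
'a': index 2 in ['d', 'c', 'a', 'e', 'b'] -> ['a', 'd', 'c', 'e', 'b']
'a': index 0 in ['a', 'd', 'c', 'e', 'b'] -> ['a', 'd', 'c', 'e', 'b']
'b': index 4 in ['a', 'd', 'c', 'e', 'b'] -> ['b', 'a', 'd', 'c', 'e']
'a': index 1 in ['b', 'a', 'd', 'c', 'e'] -> ['a', 'b', 'd', 'c', 'e']
'c': index 3 in ['a', 'b', 'd', 'c', 'e'] -> ['c', 'a', 'b', 'd', 'e']


Output: [1, 4, 0, 2, 3, 4, 2, 0, 4, 1, 3]


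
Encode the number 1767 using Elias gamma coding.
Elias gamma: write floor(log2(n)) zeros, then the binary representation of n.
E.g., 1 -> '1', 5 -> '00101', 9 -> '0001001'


num_bits = floor(log2(1767)) + 1 = 11
leading_zeros = num_bits - 1 = 10
binary(1767) = 11011100111

Elias gamma(1767) = '0000000000' + '11011100111' = 000000000011011100111 (21 bits)


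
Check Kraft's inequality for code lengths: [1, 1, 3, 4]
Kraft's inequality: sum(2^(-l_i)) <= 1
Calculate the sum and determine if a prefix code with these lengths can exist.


Sum = 2^(-1) + 2^(-1) + 2^(-3) + 2^(-4)
    = 0.5 + 0.5 + 0.125 + 0.0625
    = 19/16 = 1.1875
Since 1.1875 > 1, Kraft's inequality is NOT satisfied.
A prefix code with these lengths CANNOT exist.

Kraft sum = 1.1875. Not satisfied.


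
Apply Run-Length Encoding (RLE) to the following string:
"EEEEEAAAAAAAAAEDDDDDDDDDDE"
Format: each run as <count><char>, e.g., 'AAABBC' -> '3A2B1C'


Scanning runs left to right:
  i=0: run of 'E' x 5 -> '5E'
  i=5: run of 'A' x 9 -> '9A'
  i=14: run of 'E' x 1 -> '1E'
  i=15: run of 'D' x 10 -> '10D'
  i=25: run of 'E' x 1 -> '1E'

RLE = 5E9A1E10D1E


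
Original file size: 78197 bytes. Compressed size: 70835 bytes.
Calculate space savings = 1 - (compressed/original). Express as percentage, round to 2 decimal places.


ratio = compressed/original = 70835/78197 = 0.905853
savings = 1 - ratio = 1 - 0.905853 = 0.094147
as a percentage: 0.094147 * 100 = 9.41%

Space savings = 1 - 70835/78197 = 9.41%


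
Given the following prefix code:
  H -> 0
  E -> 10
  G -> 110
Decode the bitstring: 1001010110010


Decoding step by step:
Bits 10 -> E
Bits 0 -> H
Bits 10 -> E
Bits 10 -> E
Bits 110 -> G
Bits 0 -> H
Bits 10 -> E


Decoded message: EHEEGHE


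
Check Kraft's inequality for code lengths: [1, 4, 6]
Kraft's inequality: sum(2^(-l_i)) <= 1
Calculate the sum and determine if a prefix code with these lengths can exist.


Sum = 2^(-1) + 2^(-4) + 2^(-6)
    = 0.5 + 0.0625 + 0.015625
    = 37/64 = 0.578125
Since 0.578125 <= 1, Kraft's inequality IS satisfied.
A prefix code with these lengths CAN exist.

Kraft sum = 0.578125. Satisfied.


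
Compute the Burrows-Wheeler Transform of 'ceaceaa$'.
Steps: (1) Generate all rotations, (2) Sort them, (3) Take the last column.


Rotations (sorted):
  0: $ceaceaa -> last char: a
  1: a$ceacea -> last char: a
  2: aa$ceace -> last char: e
  3: aceaa$ce -> last char: e
  4: ceaa$cea -> last char: a
  5: ceaceaa$ -> last char: $
  6: eaa$ceac -> last char: c
  7: eaceaa$c -> last char: c


BWT = aaeea$cc


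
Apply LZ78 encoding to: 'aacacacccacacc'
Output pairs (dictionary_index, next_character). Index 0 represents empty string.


LZ78 encoding steps:
Dictionary: {0: ''}
Step 1: w='' (idx 0), next='a' -> output (0, 'a'), add 'a' as idx 1
Step 2: w='a' (idx 1), next='c' -> output (1, 'c'), add 'ac' as idx 2
Step 3: w='ac' (idx 2), next='a' -> output (2, 'a'), add 'aca' as idx 3
Step 4: w='' (idx 0), next='c' -> output (0, 'c'), add 'c' as idx 4
Step 5: w='c' (idx 4), next='c' -> output (4, 'c'), add 'cc' as idx 5
Step 6: w='aca' (idx 3), next='c' -> output (3, 'c'), add 'acac' as idx 6
Step 7: w='c' (idx 4), end of input -> output (4, '')


Encoded: [(0, 'a'), (1, 'c'), (2, 'a'), (0, 'c'), (4, 'c'), (3, 'c'), (4, '')]


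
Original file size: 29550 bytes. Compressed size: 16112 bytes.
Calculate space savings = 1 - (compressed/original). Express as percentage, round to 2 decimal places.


ratio = compressed/original = 16112/29550 = 0.545245
savings = 1 - ratio = 1 - 0.545245 = 0.454755
as a percentage: 0.454755 * 100 = 45.48%

Space savings = 1 - 16112/29550 = 45.48%


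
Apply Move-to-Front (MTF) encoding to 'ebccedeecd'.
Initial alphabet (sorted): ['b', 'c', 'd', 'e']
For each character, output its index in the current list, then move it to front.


MTF encoding:
'e': index 3 in ['b', 'c', 'd', 'e'] -> ['e', 'b', 'c', 'd']
'b': index 1 in ['e', 'b', 'c', 'd'] -> ['b', 'e', 'c', 'd']
'c': index 2 in ['b', 'e', 'c', 'd'] -> ['c', 'b', 'e', 'd']
'c': index 0 in ['c', 'b', 'e', 'd'] -> ['c', 'b', 'e', 'd']
'e': index 2 in ['c', 'b', 'e', 'd'] -> ['e', 'c', 'b', 'd']
'd': index 3 in ['e', 'c', 'b', 'd'] -> ['d', 'e', 'c', 'b']
'e': index 1 in ['d', 'e', 'c', 'b'] -> ['e', 'd', 'c', 'b']
'e': index 0 in ['e', 'd', 'c', 'b'] -> ['e', 'd', 'c', 'b']
'c': index 2 in ['e', 'd', 'c', 'b'] -> ['c', 'e', 'd', 'b']
'd': index 2 in ['c', 'e', 'd', 'b'] -> ['d', 'c', 'e', 'b']


Output: [3, 1, 2, 0, 2, 3, 1, 0, 2, 2]


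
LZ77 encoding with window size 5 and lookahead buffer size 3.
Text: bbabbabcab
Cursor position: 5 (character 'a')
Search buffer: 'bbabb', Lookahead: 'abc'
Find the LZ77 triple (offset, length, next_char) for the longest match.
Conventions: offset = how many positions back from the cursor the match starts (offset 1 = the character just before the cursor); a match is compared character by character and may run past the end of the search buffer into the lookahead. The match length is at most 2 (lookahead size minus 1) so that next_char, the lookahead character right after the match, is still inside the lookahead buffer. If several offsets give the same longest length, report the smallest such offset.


Try each offset into the search buffer:
  offset=1 (pos 4, char 'b'): match length 0
  offset=2 (pos 3, char 'b'): match length 0
  offset=3 (pos 2, char 'a'): match length 2
  offset=4 (pos 1, char 'b'): match length 0
  offset=5 (pos 0, char 'b'): match length 0
Longest match has length 2 at offset 3.
next_char = character at position 5 + 2 = 7 -> 'c'

Best match: offset=3, length=2 (matching 'ab' starting at position 2)
LZ77 triple: (3, 2, 'c')


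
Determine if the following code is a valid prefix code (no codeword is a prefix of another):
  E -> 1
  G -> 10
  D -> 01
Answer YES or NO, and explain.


Checking each pair (does one codeword prefix another?):
  E='1' vs G='10': prefix -- VIOLATION

NO -- this is NOT a valid prefix code. E (1) is a prefix of G (10).


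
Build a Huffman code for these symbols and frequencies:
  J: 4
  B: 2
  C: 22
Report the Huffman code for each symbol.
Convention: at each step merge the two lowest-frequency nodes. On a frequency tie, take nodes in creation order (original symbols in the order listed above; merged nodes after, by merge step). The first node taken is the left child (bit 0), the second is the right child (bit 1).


Huffman tree construction:
Step 1: Merge B(2) + J(4) = 6
Step 2: Merge (B+J)(6) + C(22) = 28
Read each symbol's code off the tree from the root (left child = 0, right child = 1).

Codes:
  J: 01 (length 2)
  B: 00 (length 2)
  C: 1 (length 1)
Average code length: 34/28 = 1.2143 bits/symbol


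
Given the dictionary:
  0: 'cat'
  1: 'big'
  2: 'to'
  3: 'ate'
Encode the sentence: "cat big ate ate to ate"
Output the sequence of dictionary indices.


Look up each word in the dictionary:
  'cat' -> 0
  'big' -> 1
  'ate' -> 3
  'ate' -> 3
  'to' -> 2
  'ate' -> 3

Encoded: [0, 1, 3, 3, 2, 3]


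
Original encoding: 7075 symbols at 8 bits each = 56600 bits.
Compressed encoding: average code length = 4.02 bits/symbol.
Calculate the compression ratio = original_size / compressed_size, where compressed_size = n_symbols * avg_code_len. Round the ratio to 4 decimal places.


original_size = n_symbols * orig_bits = 7075 * 8 = 56600 bits
compressed_size = n_symbols * avg_code_len = 7075 * 4.02 = 28441.5 bits
ratio = original_size / compressed_size = 56600 / 28441.5 = 1.99

Compression ratio = 1.99


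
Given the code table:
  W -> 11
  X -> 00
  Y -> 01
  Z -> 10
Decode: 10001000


Decoding:
10 -> Z
00 -> X
10 -> Z
00 -> X


Result: ZXZX


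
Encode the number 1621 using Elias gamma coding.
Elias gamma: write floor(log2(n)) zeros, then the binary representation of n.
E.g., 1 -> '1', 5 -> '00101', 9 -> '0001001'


num_bits = floor(log2(1621)) + 1 = 11
leading_zeros = num_bits - 1 = 10
binary(1621) = 11001010101

Elias gamma(1621) = '0000000000' + '11001010101' = 000000000011001010101 (21 bits)


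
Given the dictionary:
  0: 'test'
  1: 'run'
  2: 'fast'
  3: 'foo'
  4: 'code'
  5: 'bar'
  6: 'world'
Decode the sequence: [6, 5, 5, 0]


Look up each index in the dictionary:
  6 -> 'world'
  5 -> 'bar'
  5 -> 'bar'
  0 -> 'test'

Decoded: "world bar bar test"


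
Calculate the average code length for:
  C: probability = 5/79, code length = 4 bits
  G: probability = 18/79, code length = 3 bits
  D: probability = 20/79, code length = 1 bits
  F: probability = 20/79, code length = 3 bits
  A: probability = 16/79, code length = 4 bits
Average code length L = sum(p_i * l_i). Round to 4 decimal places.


Weighted contributions p_i * l_i:
  C: (5/79) * 4 = 20/79
  G: (18/79) * 3 = 54/79
  D: (20/79) * 1 = 20/79
  F: (20/79) * 3 = 60/79
  A: (16/79) * 4 = 64/79
Sum = (20 + 54 + 20 + 60 + 64)/79 = 218/79

L = 218/79 = 2.7595 bits/symbol


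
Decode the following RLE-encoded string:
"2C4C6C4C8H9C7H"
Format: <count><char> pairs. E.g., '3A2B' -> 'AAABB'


Expanding each <count><char> pair:
  2C -> 'CC'
  4C -> 'CCCC'
  6C -> 'CCCCCC'
  4C -> 'CCCC'
  8H -> 'HHHHHHHH'
  9C -> 'CCCCCCCCC'
  7H -> 'HHHHHHH'

Decoded = CCCCCCCCCCCCCCCCHHHHHHHHCCCCCCCCCHHHHHHH


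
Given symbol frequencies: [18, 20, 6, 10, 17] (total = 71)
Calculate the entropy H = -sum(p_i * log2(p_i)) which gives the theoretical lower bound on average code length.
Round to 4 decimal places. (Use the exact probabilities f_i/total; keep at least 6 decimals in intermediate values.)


Per-symbol terms -p_i * log2(p_i) with p_i = f_i/71:
  p = 18/71 = 0.253521: log2(p) = -1.979822, -p*log2(p) = 0.501927
  p = 20/71 = 0.281690: log2(p) = -1.827819, -p*log2(p) = 0.514879
  p = 6/71 = 0.084507: log2(p) = -3.564785, -p*log2(p) = 0.301249
  p = 10/71 = 0.140845: log2(p) = -2.827819, -p*log2(p) = 0.398284
  p = 17/71 = 0.239437: log2(p) = -2.062284, -p*log2(p) = 0.493786
H = 0.501927 + 0.514879 + 0.301249 + 0.398284 + 0.493786 = 2.210125

H = 2.2101 bits/symbol


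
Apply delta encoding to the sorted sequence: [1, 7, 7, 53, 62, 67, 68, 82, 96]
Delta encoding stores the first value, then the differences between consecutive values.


First value: 1
Deltas:
  7 - 1 = 6
  7 - 7 = 0
  53 - 7 = 46
  62 - 53 = 9
  67 - 62 = 5
  68 - 67 = 1
  82 - 68 = 14
  96 - 82 = 14


Delta encoded: [1, 6, 0, 46, 9, 5, 1, 14, 14]


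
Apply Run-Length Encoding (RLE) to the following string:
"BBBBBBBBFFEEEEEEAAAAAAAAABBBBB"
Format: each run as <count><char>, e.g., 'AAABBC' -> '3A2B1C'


Scanning runs left to right:
  i=0: run of 'B' x 8 -> '8B'
  i=8: run of 'F' x 2 -> '2F'
  i=10: run of 'E' x 6 -> '6E'
  i=16: run of 'A' x 9 -> '9A'
  i=25: run of 'B' x 5 -> '5B'

RLE = 8B2F6E9A5B


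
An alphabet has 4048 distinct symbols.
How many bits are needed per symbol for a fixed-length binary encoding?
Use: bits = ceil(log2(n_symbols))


log2(4048) = 11.983
Bracket: 2^11 = 2048 < 4048 <= 2^12 = 4096
So ceil(log2(4048)) = 12

bits = ceil(log2(4048)) = ceil(11.983) = 12 bits


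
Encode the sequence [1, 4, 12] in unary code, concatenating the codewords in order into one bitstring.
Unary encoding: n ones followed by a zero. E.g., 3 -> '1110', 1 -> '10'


Encode each number as n ones followed by a terminating 0:
  1 -> 10 (2 bits)
  4 -> 11110 (5 bits)
  12 -> 1111111111110 (13 bits)
Total length = 2 + 5 + 13 = 20 bits.

Unary([1, 4, 12]) = 10111101111111111110 (20 bits)


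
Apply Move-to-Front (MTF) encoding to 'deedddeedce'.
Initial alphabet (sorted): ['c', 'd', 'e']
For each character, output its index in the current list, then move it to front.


MTF encoding:
'd': index 1 in ['c', 'd', 'e'] -> ['d', 'c', 'e']
'e': index 2 in ['d', 'c', 'e'] -> ['e', 'd', 'c']
'e': index 0 in ['e', 'd', 'c'] -> ['e', 'd', 'c']
'd': index 1 in ['e', 'd', 'c'] -> ['d', 'e', 'c']
'd': index 0 in ['d', 'e', 'c'] -> ['d', 'e', 'c']
'd': index 0 in ['d', 'e', 'c'] -> ['d', 'e', 'c']
'e': index 1 in ['d', 'e', 'c'] -> ['e', 'd', 'c']
'e': index 0 in ['e', 'd', 'c'] -> ['e', 'd', 'c']
'd': index 1 in ['e', 'd', 'c'] -> ['d', 'e', 'c']
'c': index 2 in ['d', 'e', 'c'] -> ['c', 'd', 'e']
'e': index 2 in ['c', 'd', 'e'] -> ['e', 'c', 'd']


Output: [1, 2, 0, 1, 0, 0, 1, 0, 1, 2, 2]


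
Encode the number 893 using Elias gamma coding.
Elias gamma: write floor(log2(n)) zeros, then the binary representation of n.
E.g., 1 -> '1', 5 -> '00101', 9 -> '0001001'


num_bits = floor(log2(893)) + 1 = 10
leading_zeros = num_bits - 1 = 9
binary(893) = 1101111101

Elias gamma(893) = '000000000' + '1101111101' = 0000000001101111101 (19 bits)


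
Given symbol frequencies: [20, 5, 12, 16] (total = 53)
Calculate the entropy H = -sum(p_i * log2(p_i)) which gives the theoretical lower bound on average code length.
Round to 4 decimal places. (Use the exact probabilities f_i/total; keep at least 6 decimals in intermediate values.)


Per-symbol terms -p_i * log2(p_i) with p_i = f_i/53:
  p = 20/53 = 0.377358: log2(p) = -1.405992, -p*log2(p) = 0.530563
  p = 5/53 = 0.094340: log2(p) = -3.405992, -p*log2(p) = 0.321320
  p = 12/53 = 0.226415: log2(p) = -2.142958, -p*log2(p) = 0.485198
  p = 16/53 = 0.301887: log2(p) = -1.727920, -p*log2(p) = 0.521636
H = 0.530563 + 0.321320 + 0.485198 + 0.521636 = 1.858717

H = 1.8587 bits/symbol


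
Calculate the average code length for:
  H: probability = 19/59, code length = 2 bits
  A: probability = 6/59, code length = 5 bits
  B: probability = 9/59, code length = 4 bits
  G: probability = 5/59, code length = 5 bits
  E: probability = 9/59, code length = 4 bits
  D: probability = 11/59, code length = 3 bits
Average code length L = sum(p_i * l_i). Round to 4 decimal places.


Weighted contributions p_i * l_i:
  H: (19/59) * 2 = 38/59
  A: (6/59) * 5 = 30/59
  B: (9/59) * 4 = 36/59
  G: (5/59) * 5 = 25/59
  E: (9/59) * 4 = 36/59
  D: (11/59) * 3 = 33/59
Sum = (38 + 30 + 36 + 25 + 36 + 33)/59 = 198/59

L = 198/59 = 3.3559 bits/symbol


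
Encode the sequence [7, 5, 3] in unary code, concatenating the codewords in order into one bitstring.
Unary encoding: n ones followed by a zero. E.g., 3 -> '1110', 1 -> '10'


Encode each number as n ones followed by a terminating 0:
  7 -> 11111110 (8 bits)
  5 -> 111110 (6 bits)
  3 -> 1110 (4 bits)
Total length = 8 + 6 + 4 = 18 bits.

Unary([7, 5, 3]) = 111111101111101110 (18 bits)


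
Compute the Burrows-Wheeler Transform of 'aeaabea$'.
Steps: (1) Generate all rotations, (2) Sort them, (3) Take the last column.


Rotations (sorted):
  0: $aeaabea -> last char: a
  1: a$aeaabe -> last char: e
  2: aabea$ae -> last char: e
  3: abea$aea -> last char: a
  4: aeaabea$ -> last char: $
  5: bea$aeaa -> last char: a
  6: ea$aeaab -> last char: b
  7: eaabea$a -> last char: a


BWT = aeea$aba


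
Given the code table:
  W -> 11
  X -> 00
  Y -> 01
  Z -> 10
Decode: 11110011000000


Decoding:
11 -> W
11 -> W
00 -> X
11 -> W
00 -> X
00 -> X
00 -> X


Result: WWXWXXX


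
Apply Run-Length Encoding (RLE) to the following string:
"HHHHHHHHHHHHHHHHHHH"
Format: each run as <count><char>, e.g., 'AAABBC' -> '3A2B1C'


Scanning runs left to right:
  i=0: run of 'H' x 19 -> '19H'

RLE = 19H


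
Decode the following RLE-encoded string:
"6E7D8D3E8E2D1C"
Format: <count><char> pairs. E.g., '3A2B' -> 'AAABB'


Expanding each <count><char> pair:
  6E -> 'EEEEEE'
  7D -> 'DDDDDDD'
  8D -> 'DDDDDDDD'
  3E -> 'EEE'
  8E -> 'EEEEEEEE'
  2D -> 'DD'
  1C -> 'C'

Decoded = EEEEEEDDDDDDDDDDDDDDDEEEEEEEEEEEDDC


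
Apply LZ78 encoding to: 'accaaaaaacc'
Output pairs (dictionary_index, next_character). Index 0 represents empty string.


LZ78 encoding steps:
Dictionary: {0: ''}
Step 1: w='' (idx 0), next='a' -> output (0, 'a'), add 'a' as idx 1
Step 2: w='' (idx 0), next='c' -> output (0, 'c'), add 'c' as idx 2
Step 3: w='c' (idx 2), next='a' -> output (2, 'a'), add 'ca' as idx 3
Step 4: w='a' (idx 1), next='a' -> output (1, 'a'), add 'aa' as idx 4
Step 5: w='aa' (idx 4), next='a' -> output (4, 'a'), add 'aaa' as idx 5
Step 6: w='c' (idx 2), next='c' -> output (2, 'c'), add 'cc' as idx 6


Encoded: [(0, 'a'), (0, 'c'), (2, 'a'), (1, 'a'), (4, 'a'), (2, 'c')]


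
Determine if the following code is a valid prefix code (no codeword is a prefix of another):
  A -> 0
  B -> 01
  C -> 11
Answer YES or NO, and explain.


Checking each pair (does one codeword prefix another?):
  A='0' vs B='01': prefix -- VIOLATION

NO -- this is NOT a valid prefix code. A (0) is a prefix of B (01).


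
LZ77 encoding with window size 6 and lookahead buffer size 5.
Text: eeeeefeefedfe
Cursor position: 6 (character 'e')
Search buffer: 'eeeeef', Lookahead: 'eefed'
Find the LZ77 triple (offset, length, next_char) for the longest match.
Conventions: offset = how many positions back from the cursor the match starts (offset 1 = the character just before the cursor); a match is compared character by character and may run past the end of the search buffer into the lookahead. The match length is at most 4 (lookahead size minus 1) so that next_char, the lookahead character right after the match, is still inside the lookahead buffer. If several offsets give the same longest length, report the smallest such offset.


Try each offset into the search buffer:
  offset=1 (pos 5, char 'f'): match length 0
  offset=2 (pos 4, char 'e'): match length 1
  offset=3 (pos 3, char 'e'): match length 4
  offset=4 (pos 2, char 'e'): match length 2
  offset=5 (pos 1, char 'e'): match length 2
  offset=6 (pos 0, char 'e'): match length 2
Longest match has length 4 at offset 3.
next_char = character at position 6 + 4 = 10 -> 'd'

Best match: offset=3, length=4 (matching 'eefe' starting at position 3)
LZ77 triple: (3, 4, 'd')


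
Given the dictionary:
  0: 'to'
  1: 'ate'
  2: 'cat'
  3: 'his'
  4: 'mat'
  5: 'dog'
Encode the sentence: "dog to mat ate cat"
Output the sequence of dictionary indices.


Look up each word in the dictionary:
  'dog' -> 5
  'to' -> 0
  'mat' -> 4
  'ate' -> 1
  'cat' -> 2

Encoded: [5, 0, 4, 1, 2]


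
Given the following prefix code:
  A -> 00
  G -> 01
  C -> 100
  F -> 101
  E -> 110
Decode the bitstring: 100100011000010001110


Decoding step by step:
Bits 100 -> C
Bits 100 -> C
Bits 01 -> G
Bits 100 -> C
Bits 00 -> A
Bits 100 -> C
Bits 01 -> G
Bits 110 -> E


Decoded message: CCGCACGE


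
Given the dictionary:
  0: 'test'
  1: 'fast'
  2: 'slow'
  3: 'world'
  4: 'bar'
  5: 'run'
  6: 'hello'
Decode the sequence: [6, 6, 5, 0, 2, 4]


Look up each index in the dictionary:
  6 -> 'hello'
  6 -> 'hello'
  5 -> 'run'
  0 -> 'test'
  2 -> 'slow'
  4 -> 'bar'

Decoded: "hello hello run test slow bar"


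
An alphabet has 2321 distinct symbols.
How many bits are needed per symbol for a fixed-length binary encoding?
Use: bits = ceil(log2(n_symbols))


log2(2321) = 11.1805
Bracket: 2^11 = 2048 < 2321 <= 2^12 = 4096
So ceil(log2(2321)) = 12

bits = ceil(log2(2321)) = ceil(11.1805) = 12 bits


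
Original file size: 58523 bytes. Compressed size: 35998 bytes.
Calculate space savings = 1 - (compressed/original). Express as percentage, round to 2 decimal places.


ratio = compressed/original = 35998/58523 = 0.615109
savings = 1 - ratio = 1 - 0.615109 = 0.384891
as a percentage: 0.384891 * 100 = 38.49%

Space savings = 1 - 35998/58523 = 38.49%


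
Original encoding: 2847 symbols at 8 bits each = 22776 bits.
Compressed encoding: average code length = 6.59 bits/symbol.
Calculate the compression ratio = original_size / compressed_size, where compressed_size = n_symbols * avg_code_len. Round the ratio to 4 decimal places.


original_size = n_symbols * orig_bits = 2847 * 8 = 22776 bits
compressed_size = n_symbols * avg_code_len = 2847 * 6.59 = 18761.73 bits
ratio = original_size / compressed_size = 22776 / 18761.73 = 1.214

Compression ratio = 1.214


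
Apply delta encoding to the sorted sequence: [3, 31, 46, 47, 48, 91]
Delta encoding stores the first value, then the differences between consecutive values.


First value: 3
Deltas:
  31 - 3 = 28
  46 - 31 = 15
  47 - 46 = 1
  48 - 47 = 1
  91 - 48 = 43


Delta encoded: [3, 28, 15, 1, 1, 43]


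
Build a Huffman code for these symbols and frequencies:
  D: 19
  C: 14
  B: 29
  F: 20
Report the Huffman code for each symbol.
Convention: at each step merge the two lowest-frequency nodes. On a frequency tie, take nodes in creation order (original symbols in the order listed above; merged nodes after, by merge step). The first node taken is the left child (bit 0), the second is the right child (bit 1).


Huffman tree construction:
Step 1: Merge C(14) + D(19) = 33
Step 2: Merge F(20) + B(29) = 49
Step 3: Merge (C+D)(33) + (F+B)(49) = 82
Read each symbol's code off the tree from the root (left child = 0, right child = 1).

Codes:
  D: 01 (length 2)
  C: 00 (length 2)
  B: 11 (length 2)
  F: 10 (length 2)
Average code length: 164/82 = 2.0000 bits/symbol
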